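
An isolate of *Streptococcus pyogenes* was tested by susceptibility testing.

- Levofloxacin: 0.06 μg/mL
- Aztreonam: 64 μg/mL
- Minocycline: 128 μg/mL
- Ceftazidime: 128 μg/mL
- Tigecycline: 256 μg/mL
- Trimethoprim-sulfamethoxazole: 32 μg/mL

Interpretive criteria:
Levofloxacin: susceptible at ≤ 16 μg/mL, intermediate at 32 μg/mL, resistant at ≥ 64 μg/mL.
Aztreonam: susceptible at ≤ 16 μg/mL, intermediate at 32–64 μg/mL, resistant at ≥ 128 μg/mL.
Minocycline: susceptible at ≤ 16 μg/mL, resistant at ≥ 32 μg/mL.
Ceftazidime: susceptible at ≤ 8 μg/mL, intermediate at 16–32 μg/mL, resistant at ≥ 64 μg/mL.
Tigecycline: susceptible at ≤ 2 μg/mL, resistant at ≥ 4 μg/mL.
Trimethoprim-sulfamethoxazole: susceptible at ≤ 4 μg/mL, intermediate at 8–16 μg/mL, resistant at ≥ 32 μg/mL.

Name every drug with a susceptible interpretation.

levofloxacin

Levofloxacin (0.06 μg/mL) ≤ 16 μg/mL → Susceptible
Aztreonam: 64 μg/mL is in 32–64 μg/mL — I
Minocycline: 128 μg/mL is ≥ 32 μg/mL ⇒ R
Ceftazidime (128 μg/mL) ≥ 64 μg/mL — resistant
Tigecycline 256 μg/mL: ≥ 4 μg/mL ⇒ Resistant
Trimethoprim-sulfamethoxazole: 32 μg/mL is ≥ 32 μg/mL ⇒ resistant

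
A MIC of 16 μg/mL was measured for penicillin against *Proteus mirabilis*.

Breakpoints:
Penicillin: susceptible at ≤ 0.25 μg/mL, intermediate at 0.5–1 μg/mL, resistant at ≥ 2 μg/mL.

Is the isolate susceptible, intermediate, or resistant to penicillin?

Penicillin 16 μg/mL: ≥ 2 μg/mL ⇒ Resistant

R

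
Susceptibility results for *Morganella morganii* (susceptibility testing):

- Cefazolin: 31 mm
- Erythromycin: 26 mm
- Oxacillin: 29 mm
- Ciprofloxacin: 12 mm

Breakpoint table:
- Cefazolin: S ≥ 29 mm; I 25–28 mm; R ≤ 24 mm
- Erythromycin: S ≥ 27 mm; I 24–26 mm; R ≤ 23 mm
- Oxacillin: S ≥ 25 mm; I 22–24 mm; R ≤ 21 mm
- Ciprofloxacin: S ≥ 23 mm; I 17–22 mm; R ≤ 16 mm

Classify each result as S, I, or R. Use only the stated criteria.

S, I, S, R

Cefazolin: 31 mm is ≥ 29 mm ⇒ S
Erythromycin (26 mm) in 24–26 mm — intermediate
Oxacillin (29 mm) ≥ 25 mm → Susceptible
Ciprofloxacin 12 mm: ≤ 16 mm ⇒ resistant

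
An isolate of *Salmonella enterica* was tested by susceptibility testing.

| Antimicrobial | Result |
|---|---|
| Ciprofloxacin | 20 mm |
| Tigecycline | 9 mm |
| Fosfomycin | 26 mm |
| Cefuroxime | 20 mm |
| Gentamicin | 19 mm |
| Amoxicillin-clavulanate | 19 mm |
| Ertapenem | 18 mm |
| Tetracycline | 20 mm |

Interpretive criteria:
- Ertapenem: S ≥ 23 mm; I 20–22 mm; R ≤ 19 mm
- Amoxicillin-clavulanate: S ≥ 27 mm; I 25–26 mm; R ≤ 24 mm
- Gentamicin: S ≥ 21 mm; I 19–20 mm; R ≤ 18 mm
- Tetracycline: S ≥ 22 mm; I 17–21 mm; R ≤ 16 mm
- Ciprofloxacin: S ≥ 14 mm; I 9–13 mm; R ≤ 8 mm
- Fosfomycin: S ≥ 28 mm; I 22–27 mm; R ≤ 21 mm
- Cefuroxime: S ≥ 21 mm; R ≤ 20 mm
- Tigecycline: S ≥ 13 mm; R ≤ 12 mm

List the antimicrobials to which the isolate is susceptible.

ciprofloxacin

Ciprofloxacin: 20 mm is ≥ 14 mm → S
Tigecycline: 9 mm is ≤ 12 mm → Resistant
Fosfomycin (26 mm) in 22–27 mm — Intermediate
Cefuroxime (20 mm) ≤ 20 mm — R
Gentamicin: 19 mm is in 19–20 mm — I
Amoxicillin-clavulanate: 19 mm is ≤ 24 mm — resistant
Ertapenem (18 mm) ≤ 19 mm ⇒ R
Tetracycline: 20 mm is in 17–21 mm → Intermediate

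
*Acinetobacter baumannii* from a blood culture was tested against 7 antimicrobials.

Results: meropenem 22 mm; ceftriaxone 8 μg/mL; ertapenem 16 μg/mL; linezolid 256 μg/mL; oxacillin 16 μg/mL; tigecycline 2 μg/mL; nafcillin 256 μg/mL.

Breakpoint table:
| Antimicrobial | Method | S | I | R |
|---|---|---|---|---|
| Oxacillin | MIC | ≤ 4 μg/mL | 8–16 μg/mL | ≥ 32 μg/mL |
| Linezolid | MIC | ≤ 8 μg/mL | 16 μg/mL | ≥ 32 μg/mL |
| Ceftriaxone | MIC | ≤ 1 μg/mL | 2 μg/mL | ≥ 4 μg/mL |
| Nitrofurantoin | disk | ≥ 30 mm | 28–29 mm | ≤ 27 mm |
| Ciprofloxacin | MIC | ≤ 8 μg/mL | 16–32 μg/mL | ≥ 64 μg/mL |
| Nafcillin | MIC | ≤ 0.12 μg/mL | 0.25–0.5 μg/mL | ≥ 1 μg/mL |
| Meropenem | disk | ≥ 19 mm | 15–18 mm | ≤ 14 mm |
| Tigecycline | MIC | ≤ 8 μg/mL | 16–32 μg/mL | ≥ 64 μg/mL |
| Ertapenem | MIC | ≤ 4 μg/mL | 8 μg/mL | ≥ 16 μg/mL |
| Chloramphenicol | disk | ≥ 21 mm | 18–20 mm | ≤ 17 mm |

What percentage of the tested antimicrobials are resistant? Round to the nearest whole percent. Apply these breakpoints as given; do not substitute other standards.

Meropenem: 22 mm is ≥ 19 mm — susceptible
Ceftriaxone 8 μg/mL: ≥ 4 μg/mL ⇒ Resistant
Ertapenem (16 μg/mL) ≥ 16 μg/mL — resistant
Linezolid: 256 μg/mL is ≥ 32 μg/mL ⇒ R
Oxacillin (16 μg/mL) in 8–16 μg/mL → I
Tigecycline 2 μg/mL: ≤ 8 μg/mL — S
Nafcillin: 256 μg/mL is ≥ 1 μg/mL — resistant
Resistant: 4/7

57%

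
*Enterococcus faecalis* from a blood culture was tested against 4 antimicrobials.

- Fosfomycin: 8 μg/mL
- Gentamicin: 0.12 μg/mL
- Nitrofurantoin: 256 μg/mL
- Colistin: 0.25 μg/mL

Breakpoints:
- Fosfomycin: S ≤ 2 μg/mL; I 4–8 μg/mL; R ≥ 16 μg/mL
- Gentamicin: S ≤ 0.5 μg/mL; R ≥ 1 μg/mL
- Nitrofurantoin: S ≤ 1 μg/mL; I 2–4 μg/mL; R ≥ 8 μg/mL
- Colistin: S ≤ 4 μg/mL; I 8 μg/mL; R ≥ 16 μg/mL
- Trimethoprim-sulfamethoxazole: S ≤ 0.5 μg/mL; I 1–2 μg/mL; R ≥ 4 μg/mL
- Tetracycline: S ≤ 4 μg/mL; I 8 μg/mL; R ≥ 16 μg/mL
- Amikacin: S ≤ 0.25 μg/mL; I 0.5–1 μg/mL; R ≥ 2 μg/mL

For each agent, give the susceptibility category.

I, S, R, S

Fosfomycin (8 μg/mL) in 4–8 μg/mL ⇒ I
Gentamicin 0.12 μg/mL: ≤ 0.5 μg/mL — susceptible
Nitrofurantoin: 256 μg/mL is ≥ 8 μg/mL → resistant
Colistin 0.25 μg/mL: ≤ 4 μg/mL — susceptible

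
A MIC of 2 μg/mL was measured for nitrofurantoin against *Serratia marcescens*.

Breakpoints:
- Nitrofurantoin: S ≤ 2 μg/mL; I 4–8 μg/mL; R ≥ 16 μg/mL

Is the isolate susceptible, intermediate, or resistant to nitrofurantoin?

Nitrofurantoin 2 μg/mL: ≤ 2 μg/mL → Susceptible

S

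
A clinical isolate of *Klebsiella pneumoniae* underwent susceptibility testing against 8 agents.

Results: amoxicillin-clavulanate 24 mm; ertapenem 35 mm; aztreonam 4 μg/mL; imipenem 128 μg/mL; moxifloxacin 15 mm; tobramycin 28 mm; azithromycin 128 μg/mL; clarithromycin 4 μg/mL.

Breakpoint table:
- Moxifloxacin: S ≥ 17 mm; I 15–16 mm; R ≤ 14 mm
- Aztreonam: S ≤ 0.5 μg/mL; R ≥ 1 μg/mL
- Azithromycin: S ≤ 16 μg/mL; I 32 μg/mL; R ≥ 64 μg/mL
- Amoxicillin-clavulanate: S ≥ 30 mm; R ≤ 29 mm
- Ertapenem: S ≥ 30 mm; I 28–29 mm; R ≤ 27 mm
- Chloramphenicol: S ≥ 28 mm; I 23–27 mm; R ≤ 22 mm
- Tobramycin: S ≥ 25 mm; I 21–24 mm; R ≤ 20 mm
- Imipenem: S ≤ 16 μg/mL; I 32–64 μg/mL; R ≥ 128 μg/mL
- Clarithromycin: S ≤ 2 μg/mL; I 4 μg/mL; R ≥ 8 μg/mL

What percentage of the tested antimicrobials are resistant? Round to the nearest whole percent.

50%

Amoxicillin-clavulanate 24 mm: ≤ 29 mm ⇒ resistant
Ertapenem 35 mm: ≥ 30 mm → Susceptible
Aztreonam: 4 μg/mL is ≥ 1 μg/mL ⇒ R
Imipenem 128 μg/mL: ≥ 128 μg/mL ⇒ resistant
Moxifloxacin 15 mm: in 15–16 mm ⇒ intermediate
Tobramycin: 28 mm is ≥ 25 mm → Susceptible
Azithromycin (128 μg/mL) ≥ 64 μg/mL — R
Clarithromycin (4 μg/mL) = 4 μg/mL → intermediate
Resistant: 4/8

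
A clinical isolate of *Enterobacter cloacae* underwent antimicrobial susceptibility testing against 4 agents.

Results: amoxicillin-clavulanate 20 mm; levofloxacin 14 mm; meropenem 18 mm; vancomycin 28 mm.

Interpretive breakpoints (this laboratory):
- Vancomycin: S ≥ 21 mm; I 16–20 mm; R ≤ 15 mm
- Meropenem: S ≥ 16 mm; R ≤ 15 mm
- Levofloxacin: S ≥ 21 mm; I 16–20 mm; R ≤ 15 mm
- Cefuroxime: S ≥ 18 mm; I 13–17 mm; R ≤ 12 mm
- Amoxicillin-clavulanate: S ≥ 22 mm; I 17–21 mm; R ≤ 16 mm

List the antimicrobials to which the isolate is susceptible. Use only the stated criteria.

meropenem, vancomycin

Amoxicillin-clavulanate (20 mm) in 17–21 mm → intermediate
Levofloxacin (14 mm) ≤ 15 mm → resistant
Meropenem: 18 mm is ≥ 16 mm — susceptible
Vancomycin 28 mm: ≥ 21 mm → Susceptible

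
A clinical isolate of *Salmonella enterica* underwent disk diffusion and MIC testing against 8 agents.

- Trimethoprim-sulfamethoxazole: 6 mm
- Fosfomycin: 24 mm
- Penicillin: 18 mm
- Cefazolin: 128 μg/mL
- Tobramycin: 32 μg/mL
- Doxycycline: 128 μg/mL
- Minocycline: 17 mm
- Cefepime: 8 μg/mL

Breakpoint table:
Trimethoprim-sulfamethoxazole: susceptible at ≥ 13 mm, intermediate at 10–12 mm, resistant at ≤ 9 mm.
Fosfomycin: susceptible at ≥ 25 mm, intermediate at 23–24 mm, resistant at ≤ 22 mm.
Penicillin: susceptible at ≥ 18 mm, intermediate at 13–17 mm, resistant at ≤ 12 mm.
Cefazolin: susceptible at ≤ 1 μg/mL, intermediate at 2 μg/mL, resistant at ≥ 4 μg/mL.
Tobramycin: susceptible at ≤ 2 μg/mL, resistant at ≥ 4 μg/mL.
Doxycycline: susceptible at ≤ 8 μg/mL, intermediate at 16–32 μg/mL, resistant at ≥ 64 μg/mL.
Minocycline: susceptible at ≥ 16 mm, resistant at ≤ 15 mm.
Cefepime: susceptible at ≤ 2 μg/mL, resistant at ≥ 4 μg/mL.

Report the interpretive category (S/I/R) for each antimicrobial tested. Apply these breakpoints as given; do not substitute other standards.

R, I, S, R, R, R, S, R

Trimethoprim-sulfamethoxazole 6 mm: ≤ 9 mm → Resistant
Fosfomycin (24 mm) in 23–24 mm ⇒ intermediate
Penicillin (18 mm) ≥ 18 mm → S
Cefazolin 128 μg/mL: ≥ 4 μg/mL — R
Tobramycin 32 μg/mL: ≥ 4 μg/mL ⇒ Resistant
Doxycycline: 128 μg/mL is ≥ 64 μg/mL — Resistant
Minocycline 17 mm: ≥ 16 mm ⇒ S
Cefepime 8 μg/mL: ≥ 4 μg/mL → R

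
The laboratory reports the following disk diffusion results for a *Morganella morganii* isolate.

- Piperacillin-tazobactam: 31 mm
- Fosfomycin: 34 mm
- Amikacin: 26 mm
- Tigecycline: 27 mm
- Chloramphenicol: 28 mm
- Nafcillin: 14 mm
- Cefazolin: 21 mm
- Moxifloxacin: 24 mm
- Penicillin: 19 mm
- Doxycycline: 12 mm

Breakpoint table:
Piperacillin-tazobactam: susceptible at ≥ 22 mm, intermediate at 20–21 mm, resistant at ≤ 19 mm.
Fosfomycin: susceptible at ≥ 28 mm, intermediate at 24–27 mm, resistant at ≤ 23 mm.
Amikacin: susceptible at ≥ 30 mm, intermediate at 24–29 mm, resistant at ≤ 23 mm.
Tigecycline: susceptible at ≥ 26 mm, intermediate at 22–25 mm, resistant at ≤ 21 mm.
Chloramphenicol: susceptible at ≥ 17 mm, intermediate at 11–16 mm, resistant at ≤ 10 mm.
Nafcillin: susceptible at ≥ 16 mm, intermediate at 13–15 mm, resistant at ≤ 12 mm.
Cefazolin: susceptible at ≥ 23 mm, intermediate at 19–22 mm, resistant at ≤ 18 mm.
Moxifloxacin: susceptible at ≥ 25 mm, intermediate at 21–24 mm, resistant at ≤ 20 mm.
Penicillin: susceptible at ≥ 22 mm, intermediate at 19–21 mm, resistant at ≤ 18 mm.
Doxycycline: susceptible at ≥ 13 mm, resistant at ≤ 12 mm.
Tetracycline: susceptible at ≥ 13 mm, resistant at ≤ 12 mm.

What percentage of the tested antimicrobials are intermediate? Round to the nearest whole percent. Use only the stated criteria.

Piperacillin-tazobactam (31 mm) ≥ 22 mm ⇒ Susceptible
Fosfomycin (34 mm) ≥ 28 mm ⇒ Susceptible
Amikacin 26 mm: in 24–29 mm — I
Tigecycline 27 mm: ≥ 26 mm → susceptible
Chloramphenicol 28 mm: ≥ 17 mm → susceptible
Nafcillin: 14 mm is in 13–15 mm ⇒ Intermediate
Cefazolin (21 mm) in 19–22 mm — I
Moxifloxacin (24 mm) in 21–24 mm — intermediate
Penicillin: 19 mm is in 19–21 mm ⇒ I
Doxycycline 12 mm: ≤ 12 mm — resistant
Intermediate: 5/10

50%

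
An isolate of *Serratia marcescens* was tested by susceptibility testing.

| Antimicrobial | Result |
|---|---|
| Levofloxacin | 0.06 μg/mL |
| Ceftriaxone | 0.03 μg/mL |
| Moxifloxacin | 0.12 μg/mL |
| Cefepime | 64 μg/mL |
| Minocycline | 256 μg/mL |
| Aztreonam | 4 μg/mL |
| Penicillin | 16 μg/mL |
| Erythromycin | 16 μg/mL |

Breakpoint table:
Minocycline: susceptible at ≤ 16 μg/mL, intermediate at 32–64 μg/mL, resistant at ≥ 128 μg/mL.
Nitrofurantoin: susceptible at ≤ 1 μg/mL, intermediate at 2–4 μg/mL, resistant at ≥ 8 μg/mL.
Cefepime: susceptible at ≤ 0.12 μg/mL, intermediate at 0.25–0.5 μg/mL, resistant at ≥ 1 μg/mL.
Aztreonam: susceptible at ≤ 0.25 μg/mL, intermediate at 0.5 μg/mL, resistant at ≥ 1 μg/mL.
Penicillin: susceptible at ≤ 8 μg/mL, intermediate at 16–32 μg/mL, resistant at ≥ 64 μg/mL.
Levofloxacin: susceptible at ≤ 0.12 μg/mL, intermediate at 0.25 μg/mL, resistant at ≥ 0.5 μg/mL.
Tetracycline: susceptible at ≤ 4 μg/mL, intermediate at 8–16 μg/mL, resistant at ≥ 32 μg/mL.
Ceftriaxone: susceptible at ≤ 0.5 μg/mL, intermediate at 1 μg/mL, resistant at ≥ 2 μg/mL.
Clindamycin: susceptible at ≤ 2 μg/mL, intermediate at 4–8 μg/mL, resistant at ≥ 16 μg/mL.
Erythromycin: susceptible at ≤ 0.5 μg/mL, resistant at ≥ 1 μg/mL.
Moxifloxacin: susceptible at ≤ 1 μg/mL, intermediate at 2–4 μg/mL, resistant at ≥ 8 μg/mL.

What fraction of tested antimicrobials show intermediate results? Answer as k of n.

1 of 8

Levofloxacin (0.06 μg/mL) ≤ 0.12 μg/mL → susceptible
Ceftriaxone: 0.03 μg/mL is ≤ 0.5 μg/mL ⇒ Susceptible
Moxifloxacin: 0.12 μg/mL is ≤ 1 μg/mL ⇒ Susceptible
Cefepime 64 μg/mL: ≥ 1 μg/mL — resistant
Minocycline 256 μg/mL: ≥ 128 μg/mL ⇒ resistant
Aztreonam 4 μg/mL: ≥ 1 μg/mL → R
Penicillin (16 μg/mL) in 16–32 μg/mL — intermediate
Erythromycin: 16 μg/mL is ≥ 1 μg/mL ⇒ Resistant
Intermediate: 1/8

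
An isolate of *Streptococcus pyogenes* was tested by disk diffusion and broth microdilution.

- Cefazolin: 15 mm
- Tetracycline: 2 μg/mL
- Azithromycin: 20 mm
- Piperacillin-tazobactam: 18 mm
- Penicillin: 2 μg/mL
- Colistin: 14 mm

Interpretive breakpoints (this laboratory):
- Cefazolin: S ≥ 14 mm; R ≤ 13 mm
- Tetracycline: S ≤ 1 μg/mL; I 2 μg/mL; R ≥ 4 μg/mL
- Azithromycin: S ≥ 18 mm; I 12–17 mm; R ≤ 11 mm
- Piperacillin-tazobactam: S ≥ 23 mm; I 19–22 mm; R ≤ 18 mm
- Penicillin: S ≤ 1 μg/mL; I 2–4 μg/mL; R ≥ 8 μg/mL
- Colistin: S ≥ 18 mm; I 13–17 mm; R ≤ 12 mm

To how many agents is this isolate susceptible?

Cefazolin 15 mm: ≥ 14 mm → Susceptible
Tetracycline 2 μg/mL: = 2 μg/mL ⇒ intermediate
Azithromycin 20 mm: ≥ 18 mm — S
Piperacillin-tazobactam (18 mm) ≤ 18 mm → Resistant
Penicillin 2 μg/mL: in 2–4 μg/mL ⇒ intermediate
Colistin (14 mm) in 13–17 mm ⇒ Intermediate
Susceptible: 2

2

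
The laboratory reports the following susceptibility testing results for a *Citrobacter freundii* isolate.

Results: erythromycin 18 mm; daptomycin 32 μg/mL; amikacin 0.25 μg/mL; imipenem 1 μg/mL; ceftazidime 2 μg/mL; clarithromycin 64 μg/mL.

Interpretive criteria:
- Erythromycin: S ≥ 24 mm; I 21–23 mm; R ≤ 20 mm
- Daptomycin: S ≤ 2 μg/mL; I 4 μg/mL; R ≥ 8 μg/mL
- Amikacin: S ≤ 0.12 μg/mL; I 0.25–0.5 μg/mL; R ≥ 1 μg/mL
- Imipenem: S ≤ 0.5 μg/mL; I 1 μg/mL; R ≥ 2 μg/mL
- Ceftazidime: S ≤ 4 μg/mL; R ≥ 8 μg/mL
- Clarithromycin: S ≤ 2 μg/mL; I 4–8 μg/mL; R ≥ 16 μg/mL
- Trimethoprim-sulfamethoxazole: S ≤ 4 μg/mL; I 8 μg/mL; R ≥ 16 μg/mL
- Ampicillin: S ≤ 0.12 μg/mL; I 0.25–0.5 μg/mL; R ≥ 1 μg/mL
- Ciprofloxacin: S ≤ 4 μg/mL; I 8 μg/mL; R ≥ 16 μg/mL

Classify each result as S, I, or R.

Erythromycin (18 mm) ≤ 20 mm ⇒ R
Daptomycin 32 μg/mL: ≥ 8 μg/mL ⇒ R
Amikacin (0.25 μg/mL) in 0.25–0.5 μg/mL — I
Imipenem 1 μg/mL: = 1 μg/mL — intermediate
Ceftazidime 2 μg/mL: ≤ 4 μg/mL ⇒ S
Clarithromycin: 64 μg/mL is ≥ 16 μg/mL — Resistant

R, R, I, I, S, R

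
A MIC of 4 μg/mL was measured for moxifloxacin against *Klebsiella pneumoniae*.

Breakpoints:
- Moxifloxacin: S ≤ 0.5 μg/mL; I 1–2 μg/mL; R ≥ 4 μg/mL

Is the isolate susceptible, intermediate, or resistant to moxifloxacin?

R

Moxifloxacin: 4 μg/mL is ≥ 4 μg/mL ⇒ R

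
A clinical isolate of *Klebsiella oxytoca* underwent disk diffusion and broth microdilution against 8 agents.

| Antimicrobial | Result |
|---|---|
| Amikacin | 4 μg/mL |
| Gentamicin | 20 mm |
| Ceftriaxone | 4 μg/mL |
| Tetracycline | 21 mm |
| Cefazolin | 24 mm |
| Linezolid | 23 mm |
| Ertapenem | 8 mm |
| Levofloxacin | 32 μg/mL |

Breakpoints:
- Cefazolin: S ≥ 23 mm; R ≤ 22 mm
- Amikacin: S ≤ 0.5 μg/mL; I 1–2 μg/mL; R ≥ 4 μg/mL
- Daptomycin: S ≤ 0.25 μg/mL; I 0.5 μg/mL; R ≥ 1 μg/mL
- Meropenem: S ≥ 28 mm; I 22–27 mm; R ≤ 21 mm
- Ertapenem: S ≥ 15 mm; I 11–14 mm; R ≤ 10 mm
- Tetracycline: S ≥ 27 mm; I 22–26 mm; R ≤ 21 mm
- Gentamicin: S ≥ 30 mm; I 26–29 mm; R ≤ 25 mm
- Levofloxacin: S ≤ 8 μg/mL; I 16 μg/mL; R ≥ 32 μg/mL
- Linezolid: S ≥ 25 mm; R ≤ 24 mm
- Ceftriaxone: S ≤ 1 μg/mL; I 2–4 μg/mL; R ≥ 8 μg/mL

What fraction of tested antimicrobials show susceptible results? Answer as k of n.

1 of 8

Amikacin (4 μg/mL) ≥ 4 μg/mL → Resistant
Gentamicin: 20 mm is ≤ 25 mm ⇒ resistant
Ceftriaxone 4 μg/mL: in 2–4 μg/mL → Intermediate
Tetracycline 21 mm: ≤ 21 mm — Resistant
Cefazolin (24 mm) ≥ 23 mm ⇒ S
Linezolid (23 mm) ≤ 24 mm — Resistant
Ertapenem (8 mm) ≤ 10 mm — Resistant
Levofloxacin (32 μg/mL) ≥ 32 μg/mL ⇒ resistant
Susceptible: 1/8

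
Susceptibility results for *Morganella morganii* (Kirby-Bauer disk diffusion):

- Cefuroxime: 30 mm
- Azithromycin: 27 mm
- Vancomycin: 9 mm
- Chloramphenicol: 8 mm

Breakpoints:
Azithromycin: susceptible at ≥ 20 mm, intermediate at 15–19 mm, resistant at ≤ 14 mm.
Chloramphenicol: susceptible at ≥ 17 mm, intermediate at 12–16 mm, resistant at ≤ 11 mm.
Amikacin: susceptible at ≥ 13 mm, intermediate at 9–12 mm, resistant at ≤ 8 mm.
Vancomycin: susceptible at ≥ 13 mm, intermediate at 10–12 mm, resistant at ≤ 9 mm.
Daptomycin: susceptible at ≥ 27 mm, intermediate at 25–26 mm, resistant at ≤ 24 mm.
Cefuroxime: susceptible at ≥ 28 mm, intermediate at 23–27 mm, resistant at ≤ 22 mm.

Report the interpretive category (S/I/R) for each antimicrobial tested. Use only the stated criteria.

S, S, R, R

Cefuroxime (30 mm) ≥ 28 mm — susceptible
Azithromycin: 27 mm is ≥ 20 mm ⇒ S
Vancomycin (9 mm) ≤ 9 mm — R
Chloramphenicol 8 mm: ≤ 11 mm — Resistant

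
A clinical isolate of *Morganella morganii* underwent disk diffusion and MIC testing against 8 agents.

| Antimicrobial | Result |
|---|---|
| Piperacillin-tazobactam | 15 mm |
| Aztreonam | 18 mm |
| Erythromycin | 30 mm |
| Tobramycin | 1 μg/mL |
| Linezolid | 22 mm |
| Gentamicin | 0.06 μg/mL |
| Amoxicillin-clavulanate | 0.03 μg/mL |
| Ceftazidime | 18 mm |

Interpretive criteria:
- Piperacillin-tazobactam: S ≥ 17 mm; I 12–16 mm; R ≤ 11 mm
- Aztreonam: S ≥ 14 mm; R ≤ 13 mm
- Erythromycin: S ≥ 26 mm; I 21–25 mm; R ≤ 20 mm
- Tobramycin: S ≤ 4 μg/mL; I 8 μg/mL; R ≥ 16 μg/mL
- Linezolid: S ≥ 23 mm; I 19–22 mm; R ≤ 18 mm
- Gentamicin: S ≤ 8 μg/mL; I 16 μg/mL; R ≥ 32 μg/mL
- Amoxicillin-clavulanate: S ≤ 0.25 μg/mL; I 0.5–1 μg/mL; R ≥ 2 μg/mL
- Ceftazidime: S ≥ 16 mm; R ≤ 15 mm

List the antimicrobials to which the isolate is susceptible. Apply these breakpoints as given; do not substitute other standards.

aztreonam, erythromycin, tobramycin, gentamicin, amoxicillin-clavulanate, ceftazidime

Piperacillin-tazobactam: 15 mm is in 12–16 mm → I
Aztreonam: 18 mm is ≥ 14 mm ⇒ Susceptible
Erythromycin 30 mm: ≥ 26 mm — S
Tobramycin (1 μg/mL) ≤ 4 μg/mL — susceptible
Linezolid: 22 mm is in 19–22 mm → I
Gentamicin (0.06 μg/mL) ≤ 8 μg/mL — susceptible
Amoxicillin-clavulanate (0.03 μg/mL) ≤ 0.25 μg/mL ⇒ S
Ceftazidime: 18 mm is ≥ 16 mm → S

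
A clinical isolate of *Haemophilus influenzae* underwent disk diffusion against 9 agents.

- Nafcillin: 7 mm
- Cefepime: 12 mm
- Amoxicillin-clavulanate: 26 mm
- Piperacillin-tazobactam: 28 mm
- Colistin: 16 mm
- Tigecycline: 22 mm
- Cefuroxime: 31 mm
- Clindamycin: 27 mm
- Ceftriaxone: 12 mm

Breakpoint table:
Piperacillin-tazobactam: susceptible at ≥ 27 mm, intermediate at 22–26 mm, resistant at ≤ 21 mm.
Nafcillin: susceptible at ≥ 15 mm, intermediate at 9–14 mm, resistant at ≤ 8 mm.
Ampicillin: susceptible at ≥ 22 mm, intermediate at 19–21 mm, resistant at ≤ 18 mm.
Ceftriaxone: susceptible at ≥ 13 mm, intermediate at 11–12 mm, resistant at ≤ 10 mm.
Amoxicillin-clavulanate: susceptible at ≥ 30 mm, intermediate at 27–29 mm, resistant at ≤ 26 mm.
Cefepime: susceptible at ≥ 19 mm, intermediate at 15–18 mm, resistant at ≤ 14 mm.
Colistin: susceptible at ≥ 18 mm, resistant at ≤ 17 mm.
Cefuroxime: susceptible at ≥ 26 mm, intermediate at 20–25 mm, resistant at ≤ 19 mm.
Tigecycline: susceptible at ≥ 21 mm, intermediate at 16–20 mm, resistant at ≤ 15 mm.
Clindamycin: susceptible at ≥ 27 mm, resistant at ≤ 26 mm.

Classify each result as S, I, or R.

Nafcillin (7 mm) ≤ 8 mm ⇒ Resistant
Cefepime 12 mm: ≤ 14 mm → resistant
Amoxicillin-clavulanate 26 mm: ≤ 26 mm — R
Piperacillin-tazobactam (28 mm) ≥ 27 mm ⇒ S
Colistin (16 mm) ≤ 17 mm ⇒ resistant
Tigecycline (22 mm) ≥ 21 mm ⇒ Susceptible
Cefuroxime: 31 mm is ≥ 26 mm → susceptible
Clindamycin (27 mm) ≥ 27 mm ⇒ S
Ceftriaxone: 12 mm is in 11–12 mm ⇒ Intermediate

R, R, R, S, R, S, S, S, I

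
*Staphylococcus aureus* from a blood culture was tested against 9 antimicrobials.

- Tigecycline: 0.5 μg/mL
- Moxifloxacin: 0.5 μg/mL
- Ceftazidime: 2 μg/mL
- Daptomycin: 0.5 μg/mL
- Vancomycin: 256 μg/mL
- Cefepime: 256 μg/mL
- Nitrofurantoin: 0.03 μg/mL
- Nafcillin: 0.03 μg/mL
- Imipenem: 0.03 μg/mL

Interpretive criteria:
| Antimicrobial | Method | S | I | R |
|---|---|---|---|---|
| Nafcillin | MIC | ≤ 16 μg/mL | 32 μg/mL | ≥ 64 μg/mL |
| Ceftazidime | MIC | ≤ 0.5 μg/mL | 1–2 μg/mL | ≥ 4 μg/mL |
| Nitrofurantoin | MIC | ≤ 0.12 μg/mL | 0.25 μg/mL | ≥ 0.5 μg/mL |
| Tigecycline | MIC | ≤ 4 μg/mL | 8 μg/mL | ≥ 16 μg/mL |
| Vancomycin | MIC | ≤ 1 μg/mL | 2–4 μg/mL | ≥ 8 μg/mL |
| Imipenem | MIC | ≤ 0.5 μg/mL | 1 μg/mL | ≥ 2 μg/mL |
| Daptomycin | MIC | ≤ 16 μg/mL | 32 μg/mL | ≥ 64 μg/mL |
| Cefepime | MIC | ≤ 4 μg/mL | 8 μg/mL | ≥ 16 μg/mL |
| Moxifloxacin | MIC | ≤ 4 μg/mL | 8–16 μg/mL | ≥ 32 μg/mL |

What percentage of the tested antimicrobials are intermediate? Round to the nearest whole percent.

11%

Tigecycline (0.5 μg/mL) ≤ 4 μg/mL → Susceptible
Moxifloxacin: 0.5 μg/mL is ≤ 4 μg/mL → Susceptible
Ceftazidime (2 μg/mL) in 1–2 μg/mL ⇒ Intermediate
Daptomycin 0.5 μg/mL: ≤ 16 μg/mL — Susceptible
Vancomycin: 256 μg/mL is ≥ 8 μg/mL → R
Cefepime (256 μg/mL) ≥ 16 μg/mL ⇒ Resistant
Nitrofurantoin (0.03 μg/mL) ≤ 0.12 μg/mL → susceptible
Nafcillin (0.03 μg/mL) ≤ 16 μg/mL — Susceptible
Imipenem 0.03 μg/mL: ≤ 0.5 μg/mL — S
Intermediate: 1/9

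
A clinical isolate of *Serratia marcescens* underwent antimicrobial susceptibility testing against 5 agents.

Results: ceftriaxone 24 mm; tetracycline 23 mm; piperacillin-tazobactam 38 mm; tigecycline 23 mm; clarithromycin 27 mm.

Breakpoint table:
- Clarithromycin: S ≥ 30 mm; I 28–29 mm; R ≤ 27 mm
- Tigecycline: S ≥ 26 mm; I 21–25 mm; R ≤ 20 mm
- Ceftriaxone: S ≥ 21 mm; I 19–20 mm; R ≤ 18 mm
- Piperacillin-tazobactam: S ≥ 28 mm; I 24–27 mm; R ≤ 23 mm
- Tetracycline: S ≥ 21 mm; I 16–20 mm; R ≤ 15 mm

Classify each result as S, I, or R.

S, S, S, I, R

Ceftriaxone: 24 mm is ≥ 21 mm ⇒ susceptible
Tetracycline (23 mm) ≥ 21 mm ⇒ susceptible
Piperacillin-tazobactam: 38 mm is ≥ 28 mm ⇒ Susceptible
Tigecycline: 23 mm is in 21–25 mm ⇒ I
Clarithromycin (27 mm) ≤ 27 mm — resistant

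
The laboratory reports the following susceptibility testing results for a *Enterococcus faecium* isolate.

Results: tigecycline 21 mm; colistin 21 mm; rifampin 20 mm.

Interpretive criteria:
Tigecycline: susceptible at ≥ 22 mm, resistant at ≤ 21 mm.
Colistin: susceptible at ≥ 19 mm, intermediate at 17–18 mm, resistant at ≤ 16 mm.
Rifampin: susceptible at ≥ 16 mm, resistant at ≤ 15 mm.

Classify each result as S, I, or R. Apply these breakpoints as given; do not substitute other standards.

R, S, S

Tigecycline (21 mm) ≤ 21 mm — resistant
Colistin 21 mm: ≥ 19 mm → Susceptible
Rifampin 20 mm: ≥ 16 mm — Susceptible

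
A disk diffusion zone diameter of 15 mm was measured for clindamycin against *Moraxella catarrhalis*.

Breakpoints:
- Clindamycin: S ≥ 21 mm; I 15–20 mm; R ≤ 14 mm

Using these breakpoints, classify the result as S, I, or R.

Clindamycin: 15 mm is in 15–20 mm — Intermediate

Intermediate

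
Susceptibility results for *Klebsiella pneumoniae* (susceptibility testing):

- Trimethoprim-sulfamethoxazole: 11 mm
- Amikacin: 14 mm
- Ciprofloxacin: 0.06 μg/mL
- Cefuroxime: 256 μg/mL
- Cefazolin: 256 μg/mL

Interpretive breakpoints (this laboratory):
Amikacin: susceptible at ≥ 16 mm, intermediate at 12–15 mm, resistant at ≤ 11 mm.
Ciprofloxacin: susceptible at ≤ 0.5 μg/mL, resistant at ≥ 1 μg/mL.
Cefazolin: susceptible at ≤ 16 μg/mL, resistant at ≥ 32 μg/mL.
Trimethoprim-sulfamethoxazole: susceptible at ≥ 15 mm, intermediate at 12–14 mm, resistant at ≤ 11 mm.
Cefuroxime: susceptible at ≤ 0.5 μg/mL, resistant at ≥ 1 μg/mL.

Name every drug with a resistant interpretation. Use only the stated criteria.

trimethoprim-sulfamethoxazole, cefuroxime, cefazolin

Trimethoprim-sulfamethoxazole 11 mm: ≤ 11 mm ⇒ resistant
Amikacin: 14 mm is in 12–15 mm — intermediate
Ciprofloxacin 0.06 μg/mL: ≤ 0.5 μg/mL — S
Cefuroxime 256 μg/mL: ≥ 1 μg/mL ⇒ resistant
Cefazolin: 256 μg/mL is ≥ 32 μg/mL ⇒ resistant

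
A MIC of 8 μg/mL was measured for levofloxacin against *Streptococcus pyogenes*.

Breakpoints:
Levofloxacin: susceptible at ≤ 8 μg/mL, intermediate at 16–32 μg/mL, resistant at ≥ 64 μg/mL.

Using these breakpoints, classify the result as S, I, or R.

Levofloxacin: 8 μg/mL is ≤ 8 μg/mL ⇒ susceptible

Susceptible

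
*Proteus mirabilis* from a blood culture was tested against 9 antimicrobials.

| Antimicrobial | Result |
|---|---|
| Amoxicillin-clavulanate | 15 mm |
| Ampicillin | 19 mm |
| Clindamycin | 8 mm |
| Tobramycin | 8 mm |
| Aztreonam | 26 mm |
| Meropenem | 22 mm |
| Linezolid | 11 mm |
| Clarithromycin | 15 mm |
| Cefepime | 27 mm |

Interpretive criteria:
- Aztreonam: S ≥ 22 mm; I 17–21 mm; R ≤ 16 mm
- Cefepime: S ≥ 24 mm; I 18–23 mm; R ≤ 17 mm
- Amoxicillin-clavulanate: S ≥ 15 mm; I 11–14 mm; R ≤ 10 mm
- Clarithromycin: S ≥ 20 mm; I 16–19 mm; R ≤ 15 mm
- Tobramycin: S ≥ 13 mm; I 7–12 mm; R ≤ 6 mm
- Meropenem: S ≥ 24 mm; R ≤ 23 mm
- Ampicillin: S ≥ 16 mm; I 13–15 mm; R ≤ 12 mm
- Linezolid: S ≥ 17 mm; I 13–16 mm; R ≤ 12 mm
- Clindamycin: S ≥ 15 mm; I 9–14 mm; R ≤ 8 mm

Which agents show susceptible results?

Amoxicillin-clavulanate: 15 mm is ≥ 15 mm ⇒ Susceptible
Ampicillin 19 mm: ≥ 16 mm → susceptible
Clindamycin 8 mm: ≤ 8 mm — R
Tobramycin 8 mm: in 7–12 mm → I
Aztreonam (26 mm) ≥ 22 mm → susceptible
Meropenem: 22 mm is ≤ 23 mm — resistant
Linezolid 11 mm: ≤ 12 mm ⇒ resistant
Clarithromycin: 15 mm is ≤ 15 mm — resistant
Cefepime (27 mm) ≥ 24 mm — S

amoxicillin-clavulanate, ampicillin, aztreonam, cefepime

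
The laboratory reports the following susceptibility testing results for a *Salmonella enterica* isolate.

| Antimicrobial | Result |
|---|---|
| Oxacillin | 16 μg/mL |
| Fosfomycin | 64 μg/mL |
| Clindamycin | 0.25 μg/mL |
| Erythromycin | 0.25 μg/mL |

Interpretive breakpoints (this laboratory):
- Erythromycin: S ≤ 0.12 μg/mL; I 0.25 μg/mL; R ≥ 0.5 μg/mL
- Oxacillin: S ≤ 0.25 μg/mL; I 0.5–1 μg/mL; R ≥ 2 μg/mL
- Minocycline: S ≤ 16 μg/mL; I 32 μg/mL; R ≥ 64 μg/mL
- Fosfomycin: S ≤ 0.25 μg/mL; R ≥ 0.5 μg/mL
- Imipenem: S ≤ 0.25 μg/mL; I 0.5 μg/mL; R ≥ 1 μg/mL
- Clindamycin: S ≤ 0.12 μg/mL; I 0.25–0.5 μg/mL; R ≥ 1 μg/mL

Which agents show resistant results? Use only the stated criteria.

oxacillin, fosfomycin

Oxacillin 16 μg/mL: ≥ 2 μg/mL ⇒ R
Fosfomycin (64 μg/mL) ≥ 0.5 μg/mL — Resistant
Clindamycin: 0.25 μg/mL is in 0.25–0.5 μg/mL — I
Erythromycin (0.25 μg/mL) = 0.25 μg/mL ⇒ I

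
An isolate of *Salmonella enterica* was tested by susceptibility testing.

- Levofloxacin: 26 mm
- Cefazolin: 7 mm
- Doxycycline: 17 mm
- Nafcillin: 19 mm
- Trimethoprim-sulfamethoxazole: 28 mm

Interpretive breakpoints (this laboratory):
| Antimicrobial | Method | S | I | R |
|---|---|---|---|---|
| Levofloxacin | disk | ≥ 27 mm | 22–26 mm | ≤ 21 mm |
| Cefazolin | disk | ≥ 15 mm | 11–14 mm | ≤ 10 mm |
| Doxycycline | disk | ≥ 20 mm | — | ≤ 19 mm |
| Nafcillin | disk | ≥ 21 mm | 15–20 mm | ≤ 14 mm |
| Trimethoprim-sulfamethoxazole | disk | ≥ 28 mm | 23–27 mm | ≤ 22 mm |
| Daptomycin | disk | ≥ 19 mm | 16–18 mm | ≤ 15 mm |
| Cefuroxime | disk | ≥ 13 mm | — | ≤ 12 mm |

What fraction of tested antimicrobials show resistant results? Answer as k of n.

2 of 5

Levofloxacin 26 mm: in 22–26 mm ⇒ Intermediate
Cefazolin: 7 mm is ≤ 10 mm → Resistant
Doxycycline (17 mm) ≤ 19 mm → Resistant
Nafcillin (19 mm) in 15–20 mm — intermediate
Trimethoprim-sulfamethoxazole (28 mm) ≥ 28 mm — S
Resistant: 2/5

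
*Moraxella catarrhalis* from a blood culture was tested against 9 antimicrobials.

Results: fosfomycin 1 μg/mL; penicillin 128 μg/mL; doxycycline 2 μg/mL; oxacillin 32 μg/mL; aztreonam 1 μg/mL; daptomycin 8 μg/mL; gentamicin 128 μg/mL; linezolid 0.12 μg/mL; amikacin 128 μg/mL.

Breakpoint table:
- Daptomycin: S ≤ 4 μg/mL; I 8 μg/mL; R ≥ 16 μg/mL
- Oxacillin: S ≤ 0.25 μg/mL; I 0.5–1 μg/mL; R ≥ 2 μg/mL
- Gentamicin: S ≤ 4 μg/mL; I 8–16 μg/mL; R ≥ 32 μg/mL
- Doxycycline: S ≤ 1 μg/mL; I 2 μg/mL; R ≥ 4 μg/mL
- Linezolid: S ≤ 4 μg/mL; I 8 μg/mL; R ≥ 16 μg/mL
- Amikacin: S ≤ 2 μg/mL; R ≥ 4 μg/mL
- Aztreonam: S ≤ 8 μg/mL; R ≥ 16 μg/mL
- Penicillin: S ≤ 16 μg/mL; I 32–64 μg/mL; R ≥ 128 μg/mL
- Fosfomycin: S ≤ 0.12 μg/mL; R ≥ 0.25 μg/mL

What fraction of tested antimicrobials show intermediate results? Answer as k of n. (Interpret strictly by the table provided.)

2 of 9

Fosfomycin (1 μg/mL) ≥ 0.25 μg/mL → resistant
Penicillin 128 μg/mL: ≥ 128 μg/mL — Resistant
Doxycycline 2 μg/mL: = 2 μg/mL — intermediate
Oxacillin 32 μg/mL: ≥ 2 μg/mL → Resistant
Aztreonam (1 μg/mL) ≤ 8 μg/mL — Susceptible
Daptomycin 8 μg/mL: = 8 μg/mL → I
Gentamicin (128 μg/mL) ≥ 32 μg/mL → Resistant
Linezolid 0.12 μg/mL: ≤ 4 μg/mL — S
Amikacin 128 μg/mL: ≥ 4 μg/mL — Resistant
Intermediate: 2/9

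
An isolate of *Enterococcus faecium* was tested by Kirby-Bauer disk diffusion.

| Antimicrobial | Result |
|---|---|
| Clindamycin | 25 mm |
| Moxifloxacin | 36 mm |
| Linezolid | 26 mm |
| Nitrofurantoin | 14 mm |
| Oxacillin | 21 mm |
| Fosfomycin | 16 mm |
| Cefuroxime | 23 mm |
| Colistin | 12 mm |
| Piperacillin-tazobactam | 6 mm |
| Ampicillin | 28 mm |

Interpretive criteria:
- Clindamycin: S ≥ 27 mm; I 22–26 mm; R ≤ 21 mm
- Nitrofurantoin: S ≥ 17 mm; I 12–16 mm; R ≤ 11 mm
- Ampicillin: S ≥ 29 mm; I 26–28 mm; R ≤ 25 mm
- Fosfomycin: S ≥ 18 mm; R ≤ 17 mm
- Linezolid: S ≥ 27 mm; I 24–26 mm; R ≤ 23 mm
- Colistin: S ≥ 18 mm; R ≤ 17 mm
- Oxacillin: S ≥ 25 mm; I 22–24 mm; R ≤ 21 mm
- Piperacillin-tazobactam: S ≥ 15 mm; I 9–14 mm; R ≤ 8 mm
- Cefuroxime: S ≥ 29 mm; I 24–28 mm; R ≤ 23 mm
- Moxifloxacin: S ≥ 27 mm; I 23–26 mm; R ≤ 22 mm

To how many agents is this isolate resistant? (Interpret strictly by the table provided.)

5

Clindamycin (25 mm) in 22–26 mm → intermediate
Moxifloxacin 36 mm: ≥ 27 mm — S
Linezolid (26 mm) in 24–26 mm — Intermediate
Nitrofurantoin: 14 mm is in 12–16 mm — intermediate
Oxacillin: 21 mm is ≤ 21 mm ⇒ Resistant
Fosfomycin (16 mm) ≤ 17 mm — resistant
Cefuroxime (23 mm) ≤ 23 mm ⇒ R
Colistin: 12 mm is ≤ 17 mm → R
Piperacillin-tazobactam (6 mm) ≤ 8 mm ⇒ Resistant
Ampicillin 28 mm: in 26–28 mm → I
Resistant: 5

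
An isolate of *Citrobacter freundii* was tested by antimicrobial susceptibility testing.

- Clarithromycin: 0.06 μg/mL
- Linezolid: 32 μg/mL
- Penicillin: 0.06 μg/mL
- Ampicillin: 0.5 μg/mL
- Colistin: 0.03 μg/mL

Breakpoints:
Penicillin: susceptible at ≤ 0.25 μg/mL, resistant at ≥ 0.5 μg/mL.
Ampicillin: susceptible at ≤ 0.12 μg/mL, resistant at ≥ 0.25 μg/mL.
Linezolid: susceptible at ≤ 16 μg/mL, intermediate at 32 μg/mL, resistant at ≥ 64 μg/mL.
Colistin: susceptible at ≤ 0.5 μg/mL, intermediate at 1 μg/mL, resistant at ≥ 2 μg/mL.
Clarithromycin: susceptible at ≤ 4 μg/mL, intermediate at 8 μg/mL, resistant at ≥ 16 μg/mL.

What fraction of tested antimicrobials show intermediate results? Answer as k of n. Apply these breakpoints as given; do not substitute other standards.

Clarithromycin: 0.06 μg/mL is ≤ 4 μg/mL — Susceptible
Linezolid (32 μg/mL) = 32 μg/mL — Intermediate
Penicillin 0.06 μg/mL: ≤ 0.25 μg/mL ⇒ susceptible
Ampicillin 0.5 μg/mL: ≥ 0.25 μg/mL ⇒ R
Colistin 0.03 μg/mL: ≤ 0.5 μg/mL ⇒ S
Intermediate: 1/5

1 of 5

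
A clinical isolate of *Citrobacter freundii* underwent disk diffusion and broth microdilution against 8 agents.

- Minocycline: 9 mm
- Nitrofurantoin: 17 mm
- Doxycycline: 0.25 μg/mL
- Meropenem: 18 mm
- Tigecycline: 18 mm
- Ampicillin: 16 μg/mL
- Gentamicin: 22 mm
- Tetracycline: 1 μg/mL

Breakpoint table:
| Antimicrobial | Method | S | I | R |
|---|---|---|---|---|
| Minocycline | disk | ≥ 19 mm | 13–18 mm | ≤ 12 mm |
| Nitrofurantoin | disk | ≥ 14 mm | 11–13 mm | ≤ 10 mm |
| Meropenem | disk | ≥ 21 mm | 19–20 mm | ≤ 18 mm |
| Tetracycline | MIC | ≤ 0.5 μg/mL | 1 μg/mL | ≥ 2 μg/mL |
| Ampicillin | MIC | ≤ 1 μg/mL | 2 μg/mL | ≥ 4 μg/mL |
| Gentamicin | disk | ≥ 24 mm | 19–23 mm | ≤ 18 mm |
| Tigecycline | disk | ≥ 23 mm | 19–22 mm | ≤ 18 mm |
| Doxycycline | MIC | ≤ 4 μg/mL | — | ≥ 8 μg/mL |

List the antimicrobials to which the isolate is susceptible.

nitrofurantoin, doxycycline

Minocycline 9 mm: ≤ 12 mm ⇒ resistant
Nitrofurantoin (17 mm) ≥ 14 mm — Susceptible
Doxycycline (0.25 μg/mL) ≤ 4 μg/mL — Susceptible
Meropenem 18 mm: ≤ 18 mm → R
Tigecycline (18 mm) ≤ 18 mm → Resistant
Ampicillin (16 μg/mL) ≥ 4 μg/mL ⇒ R
Gentamicin (22 mm) in 19–23 mm — I
Tetracycline: 1 μg/mL is = 1 μg/mL ⇒ Intermediate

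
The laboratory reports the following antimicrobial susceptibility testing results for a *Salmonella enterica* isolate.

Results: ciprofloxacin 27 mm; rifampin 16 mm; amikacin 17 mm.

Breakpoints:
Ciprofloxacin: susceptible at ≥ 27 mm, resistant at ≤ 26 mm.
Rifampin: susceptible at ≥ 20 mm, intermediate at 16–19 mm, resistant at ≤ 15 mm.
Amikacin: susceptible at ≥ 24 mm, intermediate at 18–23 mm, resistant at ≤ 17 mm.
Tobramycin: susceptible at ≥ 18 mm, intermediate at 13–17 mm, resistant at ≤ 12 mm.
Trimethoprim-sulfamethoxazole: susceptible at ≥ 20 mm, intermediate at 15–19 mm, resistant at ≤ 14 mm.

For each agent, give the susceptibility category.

S, I, R

Ciprofloxacin (27 mm) ≥ 27 mm → Susceptible
Rifampin (16 mm) in 16–19 mm ⇒ I
Amikacin: 17 mm is ≤ 17 mm ⇒ R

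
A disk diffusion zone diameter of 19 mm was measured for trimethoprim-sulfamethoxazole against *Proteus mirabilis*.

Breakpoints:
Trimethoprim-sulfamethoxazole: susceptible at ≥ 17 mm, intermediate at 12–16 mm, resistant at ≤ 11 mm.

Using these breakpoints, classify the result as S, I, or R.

Trimethoprim-sulfamethoxazole: 19 mm is ≥ 17 mm ⇒ susceptible

S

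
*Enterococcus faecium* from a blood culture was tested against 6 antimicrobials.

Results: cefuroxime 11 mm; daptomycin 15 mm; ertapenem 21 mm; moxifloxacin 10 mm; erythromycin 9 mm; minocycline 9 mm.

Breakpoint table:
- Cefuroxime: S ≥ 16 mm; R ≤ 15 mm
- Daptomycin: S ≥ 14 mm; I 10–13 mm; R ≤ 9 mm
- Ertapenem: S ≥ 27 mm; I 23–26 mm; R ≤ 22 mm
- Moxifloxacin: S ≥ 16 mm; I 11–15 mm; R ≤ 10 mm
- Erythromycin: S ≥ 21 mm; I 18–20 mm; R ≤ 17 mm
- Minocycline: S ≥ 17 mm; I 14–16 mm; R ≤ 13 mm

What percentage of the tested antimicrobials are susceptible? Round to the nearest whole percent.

Cefuroxime (11 mm) ≤ 15 mm → Resistant
Daptomycin (15 mm) ≥ 14 mm ⇒ susceptible
Ertapenem 21 mm: ≤ 22 mm → Resistant
Moxifloxacin (10 mm) ≤ 10 mm — R
Erythromycin (9 mm) ≤ 17 mm ⇒ resistant
Minocycline 9 mm: ≤ 13 mm ⇒ R
Susceptible: 1/6

17%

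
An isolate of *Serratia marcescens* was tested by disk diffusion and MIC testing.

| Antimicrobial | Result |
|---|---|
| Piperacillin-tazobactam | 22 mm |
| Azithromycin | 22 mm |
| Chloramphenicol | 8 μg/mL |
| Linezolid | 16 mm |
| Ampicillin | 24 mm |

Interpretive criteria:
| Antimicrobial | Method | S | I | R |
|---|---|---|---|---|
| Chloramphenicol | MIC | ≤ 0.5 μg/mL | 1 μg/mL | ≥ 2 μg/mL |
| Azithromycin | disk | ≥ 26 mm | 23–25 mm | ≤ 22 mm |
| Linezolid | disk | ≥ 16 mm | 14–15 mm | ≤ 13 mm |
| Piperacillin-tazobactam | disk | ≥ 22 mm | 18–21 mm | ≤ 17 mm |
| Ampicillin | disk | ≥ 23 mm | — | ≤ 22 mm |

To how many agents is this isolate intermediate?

0

Piperacillin-tazobactam 22 mm: ≥ 22 mm → S
Azithromycin 22 mm: ≤ 22 mm — R
Chloramphenicol (8 μg/mL) ≥ 2 μg/mL ⇒ resistant
Linezolid (16 mm) ≥ 16 mm ⇒ Susceptible
Ampicillin: 24 mm is ≥ 23 mm → S
Intermediate: 0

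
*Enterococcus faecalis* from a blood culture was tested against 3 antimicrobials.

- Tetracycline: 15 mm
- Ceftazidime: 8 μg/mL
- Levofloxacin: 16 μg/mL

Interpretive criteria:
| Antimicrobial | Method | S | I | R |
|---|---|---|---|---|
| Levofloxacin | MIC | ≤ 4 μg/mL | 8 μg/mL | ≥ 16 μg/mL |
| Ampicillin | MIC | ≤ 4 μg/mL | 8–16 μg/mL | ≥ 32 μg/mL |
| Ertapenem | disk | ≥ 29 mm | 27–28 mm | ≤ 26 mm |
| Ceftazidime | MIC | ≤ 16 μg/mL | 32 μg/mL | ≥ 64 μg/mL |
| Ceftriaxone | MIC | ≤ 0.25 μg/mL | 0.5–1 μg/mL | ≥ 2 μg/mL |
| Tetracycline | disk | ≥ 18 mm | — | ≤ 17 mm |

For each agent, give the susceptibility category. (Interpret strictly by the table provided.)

Tetracycline (15 mm) ≤ 17 mm → Resistant
Ceftazidime (8 μg/mL) ≤ 16 μg/mL → S
Levofloxacin (16 μg/mL) ≥ 16 μg/mL ⇒ R

R, S, R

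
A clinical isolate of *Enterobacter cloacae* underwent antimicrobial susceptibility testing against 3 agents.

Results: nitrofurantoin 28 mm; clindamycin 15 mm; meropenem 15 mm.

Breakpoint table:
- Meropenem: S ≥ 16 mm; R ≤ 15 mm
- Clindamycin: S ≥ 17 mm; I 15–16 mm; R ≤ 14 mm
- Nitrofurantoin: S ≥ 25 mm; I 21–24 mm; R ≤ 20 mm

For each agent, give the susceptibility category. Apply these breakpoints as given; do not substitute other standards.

S, I, R

Nitrofurantoin: 28 mm is ≥ 25 mm → susceptible
Clindamycin 15 mm: in 15–16 mm ⇒ Intermediate
Meropenem: 15 mm is ≤ 15 mm → Resistant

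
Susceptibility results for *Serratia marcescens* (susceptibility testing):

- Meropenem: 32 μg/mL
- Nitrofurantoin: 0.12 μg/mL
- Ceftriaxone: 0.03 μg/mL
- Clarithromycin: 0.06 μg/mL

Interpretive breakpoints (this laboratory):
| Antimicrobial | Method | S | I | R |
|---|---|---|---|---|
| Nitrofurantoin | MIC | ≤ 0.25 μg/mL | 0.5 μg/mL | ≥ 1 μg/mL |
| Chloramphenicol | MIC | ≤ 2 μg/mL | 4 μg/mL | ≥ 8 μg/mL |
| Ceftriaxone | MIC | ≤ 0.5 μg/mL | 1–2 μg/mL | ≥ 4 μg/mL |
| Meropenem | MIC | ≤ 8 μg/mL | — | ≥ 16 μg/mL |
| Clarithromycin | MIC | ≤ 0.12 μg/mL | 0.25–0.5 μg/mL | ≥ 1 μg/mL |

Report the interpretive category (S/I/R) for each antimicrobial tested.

R, S, S, S

Meropenem (32 μg/mL) ≥ 16 μg/mL — resistant
Nitrofurantoin 0.12 μg/mL: ≤ 0.25 μg/mL — susceptible
Ceftriaxone 0.03 μg/mL: ≤ 0.5 μg/mL ⇒ S
Clarithromycin (0.06 μg/mL) ≤ 0.12 μg/mL — Susceptible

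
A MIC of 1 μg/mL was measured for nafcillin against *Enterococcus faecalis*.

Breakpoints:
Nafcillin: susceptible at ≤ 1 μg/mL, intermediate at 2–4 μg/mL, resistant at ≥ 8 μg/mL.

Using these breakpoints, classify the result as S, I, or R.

Nafcillin 1 μg/mL: ≤ 1 μg/mL ⇒ susceptible

S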